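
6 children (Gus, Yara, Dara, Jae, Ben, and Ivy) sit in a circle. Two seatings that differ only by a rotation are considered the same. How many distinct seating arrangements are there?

Seat Gus anywhere (absorbing the rotational symmetry), then permute the other 5: (5)! = 120.

120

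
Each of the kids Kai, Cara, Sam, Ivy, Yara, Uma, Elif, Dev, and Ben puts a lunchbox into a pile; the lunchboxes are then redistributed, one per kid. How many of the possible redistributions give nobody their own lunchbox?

Let Aᵢ be the assignments in which kid i gets their own lunchbox. We want the size of the complement of A₁∪…∪A_9.
By inclusion–exclusion this is Σ_{j=0}^{9} (−1)^j C(9,j)·(9−j)!.
Computing: 362880 − 362880 + 181440 − 60480 + 15120 − 3024 + 504 − 72 + 9 − 1 = 133496.

133496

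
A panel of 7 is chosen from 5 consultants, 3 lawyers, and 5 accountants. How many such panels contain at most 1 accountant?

148

Split by how many accountants are chosen (0 through 1).
Sum: C(5,0)·C(8,7) + C(5,1)·C(8,6) = 8 + 140 = 148.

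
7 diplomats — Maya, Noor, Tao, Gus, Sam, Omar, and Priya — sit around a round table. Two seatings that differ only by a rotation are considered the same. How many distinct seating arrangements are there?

720

Around a circle, 7 distinct people have 7!/7 = (6)! = 720 rotationally distinct seatings.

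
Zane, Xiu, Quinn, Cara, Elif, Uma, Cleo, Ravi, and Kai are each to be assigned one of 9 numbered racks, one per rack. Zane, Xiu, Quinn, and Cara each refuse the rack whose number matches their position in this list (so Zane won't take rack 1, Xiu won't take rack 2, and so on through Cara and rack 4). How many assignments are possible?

Let Aᵢ (for 1 ≤ i ≤ 4) be the placements that put person i in their forbidden rack. Any j of these fix j positions, leaving (9−j)! ways to fill the rest, and there are C(4,j) ways to pick which j.
By inclusion–exclusion, the number of valid placements is Σ_{j=0}^{4} (−1)^j C(4,j)·(9−j)!.
Computing: 362880 − 161280 + 30240 − 2880 + 120 = 229080.

229080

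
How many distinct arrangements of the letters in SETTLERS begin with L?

Fix L in the first position and arrange the remaining 7 letters.
Those 7 letters have E appearing twice, S appearing twice, and T appearing twice, giving (7)!/(2!·2!·2!) = 630.

630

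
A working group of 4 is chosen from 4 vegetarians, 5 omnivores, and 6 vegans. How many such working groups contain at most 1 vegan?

630

Split by how many vegans are chosen (0 through 1).
Sum: C(6,0)·C(9,4) + C(6,1)·C(9,3) = 126 + 504 = 630.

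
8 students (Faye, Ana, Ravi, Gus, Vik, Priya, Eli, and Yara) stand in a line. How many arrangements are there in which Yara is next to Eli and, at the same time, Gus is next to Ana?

Treat {Yara,Eli} as one block (2 orders) and {Gus,Ana} as another (2 orders).
That leaves 6 units to arrange: 2 × 2 × 6! = 4 × 720 = 2880.

2880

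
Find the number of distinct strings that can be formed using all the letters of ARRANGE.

The 7 letters of ARRANGE have repeats: A appearing twice and R appearing twice.
Dividing 7! = 5040 by 2!·2! = 4 for the repeated letters gives 1260.

1260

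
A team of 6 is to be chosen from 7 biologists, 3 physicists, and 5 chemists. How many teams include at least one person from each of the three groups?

3850

With no constraint there are C(15,6) = 5005 possible selections.
Subtract selections that omit an entire group: no biologists → C(8,6) = 28; no physicists → C(12,6) = 924; no chemists → C(10,6) = 210.
Add back selections omitting two groups (i.e. drawn from a single group): C(7,6) + C(3,6) + C(5,6) = 7.
By inclusion–exclusion: 5005 − 1162 + 7 = 3850.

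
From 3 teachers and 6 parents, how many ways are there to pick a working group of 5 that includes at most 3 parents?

Split by how many parents are chosen (0 through 3).
Sum: C(6,0)·C(3,5) + C(6,1)·C(3,4) + C(6,2)·C(3,3) + C(6,3)·C(3,2) = 0 + 0 + 15 + 60 = 75.

75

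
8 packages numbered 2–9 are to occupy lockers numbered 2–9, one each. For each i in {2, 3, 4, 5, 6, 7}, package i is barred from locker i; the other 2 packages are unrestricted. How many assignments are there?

18806

Let Aᵢ (for 2 ≤ i ≤ 7) be the placements that put package i in its forbidden locker. Any j of these fix j positions, leaving (8−j)! ways to fill the rest, and there are C(6,j) ways to pick which j.
By inclusion–exclusion, the number of valid placements is Σ_{j=0}^{6} (−1)^j C(6,j)·(8−j)!.
Computing: 40320 − 30240 + 10800 − 2400 + 360 − 36 + 2 = 18806.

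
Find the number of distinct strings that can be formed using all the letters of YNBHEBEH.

The 8 letters of YNBHEBEH have repeats: B appearing twice, E appearing twice, and H appearing twice.
The number of distinct arrangements is 8!/(2!·2!·2!) = 40320/8 = 5040.

5040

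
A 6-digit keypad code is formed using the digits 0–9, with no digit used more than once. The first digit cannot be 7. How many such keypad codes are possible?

The first digit has 10−1 = 9 choices (anything except 7).
The remaining 5 digits are filled from the other 9 symbols without repetition: 9 × 8 × 7 × 6 × 5 = 15120.
Total: 9 × 15120 = 136080.

136080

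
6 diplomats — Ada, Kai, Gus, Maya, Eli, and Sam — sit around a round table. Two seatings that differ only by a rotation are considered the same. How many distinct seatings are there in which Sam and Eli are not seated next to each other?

All circular seatings of 6 people number (5)! = 120.
Seatings with Sam beside Eli: treat them as a block with 2 internal orders, giving 2 × (4)! = 48.
Subtracting, 120 − 48 = 72.

72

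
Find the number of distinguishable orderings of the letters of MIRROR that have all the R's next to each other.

Treat the 3 copies of R as a single block. The multiset to arrange is then {RRR, I, M, O}, 4 items in all.
All 4 items are distinct, so there are (4)! = 24 arrangements.

24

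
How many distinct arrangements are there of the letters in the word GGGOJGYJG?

GGGOJGYJG has 9 letters with G appearing 5 times and J appearing twice.
The number of distinct arrangements is 9!/(5!·2!) = 362880/240 = 1512.

1512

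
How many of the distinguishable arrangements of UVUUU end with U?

4

Fix U in the last position and arrange the remaining 4 letters.
Those 4 letters have U appearing 3 times, giving (4)!/(3!) = 4.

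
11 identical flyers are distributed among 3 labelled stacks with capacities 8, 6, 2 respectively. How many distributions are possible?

15

Without the upper bounds there are C(13,2) = 78 ways to split 11 among 3 stacks.
Subtract solutions that violate a single cap (substitute x_i' = x_i − (cap_i+1)): x_1 ≥ 9 gives C(4,2) = 6; x_2 ≥ 7 gives C(6,2) = 15; x_3 ≥ 3 gives C(10,2) = 45. Together 66.
Add back pairs where two caps are both exceeded: 0 + 0 + 3 = 3.
By inclusion–exclusion the count is 78 − 66 + 3 = 15.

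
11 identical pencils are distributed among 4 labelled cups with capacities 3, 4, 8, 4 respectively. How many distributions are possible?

Without the upper bounds there are C(14,3) = 364 ways to split 11 among 4 cups.
Subtract solutions that violate a single cap (substitute x_i' = x_i − (cap_i+1)): x_1 ≥ 4 gives C(10,3) = 120; x_2 ≥ 5 gives C(9,3) = 84; x_3 ≥ 9 gives C(5,3) = 10; x_4 ≥ 5 gives C(9,3) = 84. Together 298.
Add back pairs where two caps are both exceeded: 10 + 0 + 10 + 0 + 4 + 0 = 24.
By inclusion–exclusion the count is 364 − 298 + 24 = 90.

90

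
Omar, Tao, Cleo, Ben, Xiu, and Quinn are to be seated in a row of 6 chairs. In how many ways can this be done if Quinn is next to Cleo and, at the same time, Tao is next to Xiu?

Treat {Quinn,Cleo} as one block (2 orders) and {Tao,Xiu} as another (2 orders).
That leaves 4 units to arrange: 2 × 2 × 4! = 4 × 24 = 96.

96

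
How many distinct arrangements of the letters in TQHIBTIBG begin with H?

With the first slot taken by H, it remains to arrange the other 8 letters (TQIBTIBG).
Those 8 letters have B appearing twice, I appearing twice, and T appearing twice, giving (8)!/(2!·2!·2!) = 5040.

5040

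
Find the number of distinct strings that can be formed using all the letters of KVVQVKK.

140

The 7 letters of KVVQVKK have repeats: K appearing 3 times and V appearing 3 times.
So there are 7! / (3!·3!) = 140 distinguishable arrangements.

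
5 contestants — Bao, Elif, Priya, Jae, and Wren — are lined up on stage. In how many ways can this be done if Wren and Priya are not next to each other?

There are 5! = 120 arrangements in all. If Wren and Priya are adjacent, merging them into one block gives 2·(4)! = 48 arrangements.
Complementary counting: 120 − 48 = 72.

72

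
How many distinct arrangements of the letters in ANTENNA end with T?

60

With the last slot taken by T, it remains to arrange the other 6 letters (ANENNA).
Those 6 letters have A appearing twice and N appearing 3 times, giving (6)!/(3!·2!) = 60.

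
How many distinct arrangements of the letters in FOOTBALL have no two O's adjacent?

There are 8!/(2!·2!) = 10080 arrangements of FOOTBALL in total.
Arrangements with the O's together: treat OO as one letter, giving (7)!/(2!) = 2520.
Subtracting, 10080 − 2520 = 7560 arrangements keep the O's apart.

7560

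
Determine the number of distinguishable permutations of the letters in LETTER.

The 6 letters of LETTER have repeats: E appearing twice and T appearing twice.
Dividing 6! = 720 by 2!·2! = 4 for the repeated letters gives 180.

180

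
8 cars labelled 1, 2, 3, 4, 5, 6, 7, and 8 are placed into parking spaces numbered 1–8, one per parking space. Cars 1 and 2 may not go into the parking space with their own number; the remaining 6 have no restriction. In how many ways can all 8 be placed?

30960

Let Aᵢ (for i ∈ {1, 2}) be the placements that put car i in its forbidden parking space. Any j of these fix j positions, leaving (8−j)! ways to fill the rest, and there are C(2,j) ways to pick which j.
By inclusion–exclusion, the number of valid placements is Σ_{j=0}^{2} (−1)^j C(2,j)·(8−j)!.
Computing: 40320 − 10080 + 720 = 30960.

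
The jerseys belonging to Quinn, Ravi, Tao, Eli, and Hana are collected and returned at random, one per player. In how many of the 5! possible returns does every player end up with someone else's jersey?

44

Count assignments avoiding every fixed point. For any j of the 5 players fixed to their old jersey, the other 5−j can be arranged in (5−j)! ways.
By inclusion–exclusion this is Σ_{j=0}^{5} (−1)^j C(5,j)·(5−j)!.
Computing: 120 − 120 + 60 − 20 + 5 − 1 = 44.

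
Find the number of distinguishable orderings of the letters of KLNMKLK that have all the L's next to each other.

Treat the 2 copies of L as a single block. The multiset to arrange is then {LL, K, K, K, M, N}, 6 items in all.
That gives (6)!/(3!) = 120 arrangements.

120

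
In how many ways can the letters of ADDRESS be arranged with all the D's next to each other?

360

Treat the 2 copies of D as a single block. The multiset to arrange is then {DD, A, E, R, S, S}, 6 items in all.
That gives (6)!/(2!) = 360 arrangements.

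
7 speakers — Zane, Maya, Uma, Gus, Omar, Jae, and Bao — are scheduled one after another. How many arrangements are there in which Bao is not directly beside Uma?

There are 7! = 5040 arrangements in all. If Bao and Uma are adjacent, merging them into one block gives 2·(6)! = 1440 arrangements.
Complementary counting: 5040 − 1440 = 3600.

3600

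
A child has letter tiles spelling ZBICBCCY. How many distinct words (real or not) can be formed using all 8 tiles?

The 8 letters of ZBICBCCY have repeats: B appearing twice and C appearing 3 times.
So there are 8! / (3!·2!) = 3360 distinguishable arrangements.

3360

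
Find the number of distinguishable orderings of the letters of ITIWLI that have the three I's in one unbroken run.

24

Treat the 3 copies of I as a single block. The multiset to arrange is then {III, L, T, W}, 4 items in all.
All 4 items are distinct, so there are (4)! = 24 arrangements.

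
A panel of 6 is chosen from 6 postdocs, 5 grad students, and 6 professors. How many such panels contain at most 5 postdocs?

Split by how many postdocs are chosen (0 through 5).
Sum: C(6,0)·C(11,6) + C(6,1)·C(11,5) + C(6,2)·C(11,4) + C(6,3)·C(11,3) + C(6,4)·C(11,2) + C(6,5)·C(11,1) = 462 + 2772 + 4950 + 3300 + 825 + 66 = 12375.

12375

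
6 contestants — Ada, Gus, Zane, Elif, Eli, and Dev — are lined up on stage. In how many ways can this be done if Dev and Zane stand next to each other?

Glue Dev and Zane into one block (2 internal orders), leaving 5 units to arrange in a row.
That gives 2 × 5! = 2 × 120 = 240.

240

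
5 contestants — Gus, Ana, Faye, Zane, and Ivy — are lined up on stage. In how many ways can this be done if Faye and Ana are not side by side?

72

There are 5! = 120 arrangements in all. If Faye and Ana are adjacent, merging them into one block gives 2·(4)! = 48 arrangements.
So 120 − 48 = 72 arrangements keep them apart.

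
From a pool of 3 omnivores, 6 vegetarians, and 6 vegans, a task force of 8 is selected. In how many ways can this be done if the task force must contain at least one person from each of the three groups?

5922

Unrestricted: C(15,8) = 6435 ways to pick any 8 of the 15.
Subtract selections that omit an entire group: no omnivores → C(12,8) = 495; no vegetarians → C(9,8) = 9; no vegans → C(9,8) = 9.
Add back selections omitting two groups (i.e. drawn from a single group): C(3,8) + C(6,8) + C(6,8) = 0.
By inclusion–exclusion: 6435 − 513 + 0 = 5922.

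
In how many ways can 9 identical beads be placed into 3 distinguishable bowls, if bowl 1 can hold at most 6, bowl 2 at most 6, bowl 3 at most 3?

22

By stars and bars, unrestricted non-negative solutions to x_1+…+x_3 = 9 number C(9+2,2) = 55.
Subtract solutions that violate a single cap (substitute x_i' = x_i − (cap_i+1)): x_1 ≥ 7 gives C(4,2) = 6; x_2 ≥ 7 gives C(4,2) = 6; x_3 ≥ 4 gives C(7,2) = 21. Together 33.
No two caps can be exceeded simultaneously, so the pair terms are all 0.
By inclusion–exclusion the count is 55 − 33 + 0 = 22.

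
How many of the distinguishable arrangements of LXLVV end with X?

Fix X in the last position and arrange the remaining 4 letters.
Those 4 letters have L appearing twice and V appearing twice, giving (4)!/(2!·2!) = 6.

6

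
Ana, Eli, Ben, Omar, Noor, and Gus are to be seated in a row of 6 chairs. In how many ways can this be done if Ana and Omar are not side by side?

480

There are 6! = 720 arrangements in all. If Ana and Omar are adjacent, merging them into one block gives 2·(5)! = 240 arrangements.
Complementary counting: 720 − 240 = 480.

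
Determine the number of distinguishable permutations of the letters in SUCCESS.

420

The 7 letters of SUCCESS have repeats: C appearing twice and S appearing 3 times.
The number of distinct arrangements is 7!/(3!·2!) = 5040/12 = 420.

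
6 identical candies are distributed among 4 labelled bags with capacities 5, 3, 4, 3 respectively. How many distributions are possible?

59

Ignoring the caps, the number of non-negative solutions to x_1+…+x_4 = 6 is C(9,3) = 84.
Subtract solutions that violate a single cap (substitute x_i' = x_i − (cap_i+1)): x_1 ≥ 6 gives C(3,3) = 1; x_2 ≥ 4 gives C(5,3) = 10; x_3 ≥ 5 gives C(4,3) = 4; x_4 ≥ 4 gives C(5,3) = 10. Together 25.
No two caps can be exceeded simultaneously, so the pair terms are all 0.
By inclusion–exclusion the count is 84 − 25 + 0 = 59.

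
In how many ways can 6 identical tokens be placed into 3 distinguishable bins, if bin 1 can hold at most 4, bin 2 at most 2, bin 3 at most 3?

9

By stars and bars, unrestricted non-negative solutions to x_1+…+x_3 = 6 number C(6+2,2) = 28.
Subtract solutions that violate a single cap (substitute x_i' = x_i − (cap_i+1)): x_1 ≥ 5 gives C(3,2) = 3; x_2 ≥ 3 gives C(5,2) = 10; x_3 ≥ 4 gives C(4,2) = 6. Together 19.
No two caps can be exceeded simultaneously, so the pair terms are all 0.
By inclusion–exclusion the count is 28 − 19 + 0 = 9.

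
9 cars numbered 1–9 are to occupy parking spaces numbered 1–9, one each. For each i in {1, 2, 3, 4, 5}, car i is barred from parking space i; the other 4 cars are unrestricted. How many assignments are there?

205056

Let Aᵢ (for 1 ≤ i ≤ 5) be the placements that put car i in its forbidden parking space. Any j of these fix j positions, leaving (9−j)! ways to fill the rest, and there are C(5,j) ways to pick which j.
By inclusion–exclusion, the number of valid placements is Σ_{j=0}^{5} (−1)^j C(5,j)·(9−j)!.
Computing: 362880 − 201600 + 50400 − 7200 + 600 − 24 = 205056.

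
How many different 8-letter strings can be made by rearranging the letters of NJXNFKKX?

Letter multiplicities in NJXNFKKX: F×1, J×1, K×2, N×2, X×2.
The number of distinct arrangements is 8!/(2!·2!·2!) = 40320/8 = 5040.

5040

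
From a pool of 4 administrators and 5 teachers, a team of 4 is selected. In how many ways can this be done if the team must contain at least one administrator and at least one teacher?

Unrestricted: C(9,4) = 126 ways to pick any 4 of the 9.
Subtract selections that omit an entire group: no administrators → C(5,4) = 5; no teachers → C(4,4) = 1.
Both groups omitted at once is impossible, so 126 − 6 = 120.

120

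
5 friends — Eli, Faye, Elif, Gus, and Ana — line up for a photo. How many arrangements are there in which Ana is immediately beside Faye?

48

Glue Ana and Faye into one block (2 internal orders), leaving 4 units to arrange in a row.
That gives 2 × 4! = 2 × 24 = 48.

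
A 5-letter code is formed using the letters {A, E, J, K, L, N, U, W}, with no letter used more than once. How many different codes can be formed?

This is a permutation of 5 out of 8: P(8,5) = 8!/3!.
That product is 8 × 7 × 6 × 5 × 4 = 6720.

6720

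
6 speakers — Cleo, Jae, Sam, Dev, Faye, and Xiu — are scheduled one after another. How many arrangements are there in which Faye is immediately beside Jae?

240

Treat {Faye, Jae} as a single unit. There are 5 units to order, and the pair itself can be ordered 2 ways.
So the count is 2·(5)! = 240.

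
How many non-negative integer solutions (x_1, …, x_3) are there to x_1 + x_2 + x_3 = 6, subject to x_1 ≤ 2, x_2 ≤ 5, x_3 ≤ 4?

14

By stars and bars, unrestricted non-negative solutions to x_1+…+x_3 = 6 number C(6+2,2) = 28.
Subtract solutions that violate a single cap (substitute x_i' = x_i − (cap_i+1)): x_1 ≥ 3 gives C(5,2) = 10; x_2 ≥ 6 gives C(2,2) = 1; x_3 ≥ 5 gives C(3,2) = 3. Together 14.
No two caps can be exceeded simultaneously, so the pair terms are all 0.
By inclusion–exclusion the count is 28 − 14 + 0 = 14.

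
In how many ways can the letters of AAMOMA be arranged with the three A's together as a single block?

12

Treat the 3 copies of A as a single block. The multiset to arrange is then {AAA, M, M, O}, 4 items in all.
That gives (4)!/(2!) = 12 arrangements.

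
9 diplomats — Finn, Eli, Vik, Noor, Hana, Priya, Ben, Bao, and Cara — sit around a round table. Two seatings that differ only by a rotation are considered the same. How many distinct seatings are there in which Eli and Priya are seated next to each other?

Glue Eli and Priya into a block (2 internal orders). Seating 8 units around a circle gives (7)! arrangements.
So 2 × (7)! = 2 × 5040 = 10080.

10080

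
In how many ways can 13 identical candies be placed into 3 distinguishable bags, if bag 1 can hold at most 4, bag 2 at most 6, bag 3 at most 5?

6

By stars and bars, unrestricted non-negative solutions to x_1+…+x_3 = 13 number C(13+2,2) = 105.
Subtract solutions that violate a single cap (substitute x_i' = x_i − (cap_i+1)): x_1 ≥ 5 gives C(10,2) = 45; x_2 ≥ 7 gives C(8,2) = 28; x_3 ≥ 6 gives C(9,2) = 36. Together 109.
Add back pairs where two caps are both exceeded: 3 + 6 + 1 = 10.
By inclusion–exclusion the count is 105 − 109 + 10 = 6.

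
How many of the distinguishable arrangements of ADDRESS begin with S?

360

Fix S in the first position and arrange the remaining 6 letters.
Those 6 letters have D appearing twice, giving (6)!/(2!) = 360.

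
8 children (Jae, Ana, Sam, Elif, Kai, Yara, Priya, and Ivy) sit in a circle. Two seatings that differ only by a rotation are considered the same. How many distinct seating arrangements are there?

Fix one person's seat to break rotational symmetry; the remaining 7 people can be arranged in (7)! = 5040 ways.

5040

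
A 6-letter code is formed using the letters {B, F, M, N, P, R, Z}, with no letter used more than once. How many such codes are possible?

This is a permutation of 6 out of 7: P(7,6) = 7!/1!.
That product is 7 × 6 × 5 × 4 × 3 × 2 = 5040.

5040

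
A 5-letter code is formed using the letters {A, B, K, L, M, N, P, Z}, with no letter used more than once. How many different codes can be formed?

Choose and order 5 of the 8 symbols: the first letter has 8 options, the next 7, and so on down to 4.
That product is 8 × 7 × 6 × 5 × 4 = 6720.

6720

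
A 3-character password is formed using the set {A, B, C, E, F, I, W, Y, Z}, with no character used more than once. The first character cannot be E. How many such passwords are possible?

The first character has 9−1 = 8 choices (anything except E).
The remaining 2 characters are filled from the other 8 symbols without repetition: 8 × 7 = 56.
Total: 8 × 56 = 448.

448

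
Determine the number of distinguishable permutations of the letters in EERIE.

The 5 letters of EERIE have repeats: E appearing 3 times.
The number of distinct arrangements is 5!/(3!) = 120/6 = 20.

20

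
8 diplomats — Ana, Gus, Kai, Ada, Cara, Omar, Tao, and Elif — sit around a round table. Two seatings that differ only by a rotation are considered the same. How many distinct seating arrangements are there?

Seat Ana anywhere (absorbing the rotational symmetry), then permute the other 7: (7)! = 5040.

5040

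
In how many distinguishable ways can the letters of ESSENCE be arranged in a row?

420

The 7 letters of ESSENCE have repeats: E appearing 3 times and S appearing twice.
So there are 7! / (3!·2!) = 420 distinguishable arrangements.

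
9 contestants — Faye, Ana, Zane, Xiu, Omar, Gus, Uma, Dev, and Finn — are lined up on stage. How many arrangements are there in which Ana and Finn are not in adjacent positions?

282240

Of the 9! = 362880 arrangements, those with Ana and Finn adjacent number 2 × 8! = 80640 (treat the pair as a block with 2 internal orders).
Complementary counting: 362880 − 80640 = 282240.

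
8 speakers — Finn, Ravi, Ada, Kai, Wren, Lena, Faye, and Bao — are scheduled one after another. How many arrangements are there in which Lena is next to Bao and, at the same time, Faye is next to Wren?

2880

Treat {Lena,Bao} as one block (2 orders) and {Faye,Wren} as another (2 orders).
That leaves 6 units to arrange: 2 × 2 × 6! = 4 × 720 = 2880.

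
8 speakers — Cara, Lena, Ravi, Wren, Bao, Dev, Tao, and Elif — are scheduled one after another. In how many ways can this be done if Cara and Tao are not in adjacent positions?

Of the 8! = 40320 arrangements, those with Cara and Tao adjacent number 2 × 7! = 10080 (treat the pair as a block with 2 internal orders).
So 40320 − 10080 = 30240 arrangements keep them apart.

30240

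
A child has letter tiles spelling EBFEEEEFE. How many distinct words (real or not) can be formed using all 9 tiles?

Letter multiplicities in EBFEEEEFE: B×1, E×6, F×2.
Dividing 9! = 362880 by 6!·2! = 1440 for the repeated letters gives 252.

252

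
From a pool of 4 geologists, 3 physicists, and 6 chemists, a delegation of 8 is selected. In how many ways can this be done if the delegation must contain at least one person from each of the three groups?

Total 8-person selections from all 13: C(13,8) = 1287.
Selections missing a whole group: no geologists → C(9,8) = 9; no physicists → C(10,8) = 45; no chemists → C(7,8) = 0.
Add back selections omitting two groups (i.e. drawn from a single group): C(4,8) + C(3,8) + C(6,8) = 0.
By inclusion–exclusion: 1287 − 54 + 0 = 1233.

1233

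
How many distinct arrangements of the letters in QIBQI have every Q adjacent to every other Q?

12

Treat the 2 copies of Q as a single block. The multiset to arrange is then {QQ, B, I, I}, 4 items in all.
That gives (4)!/(2!) = 12 arrangements.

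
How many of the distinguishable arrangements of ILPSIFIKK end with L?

3360

With the last slot taken by L, it remains to arrange the other 8 letters (IPSIFIKK).
Those 8 letters have I appearing 3 times and K appearing twice, giving (8)!/(3!·2!) = 3360.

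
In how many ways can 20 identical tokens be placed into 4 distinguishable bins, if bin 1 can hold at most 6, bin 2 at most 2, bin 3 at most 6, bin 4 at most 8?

Without the upper bounds there are C(23,3) = 1771 ways to split 20 among 4 bins.
Subtract solutions that violate a single cap (substitute x_i' = x_i − (cap_i+1)): x_1 ≥ 7 gives C(16,3) = 560; x_2 ≥ 3 gives C(20,3) = 1140; x_3 ≥ 7 gives C(16,3) = 560; x_4 ≥ 9 gives C(14,3) = 364. Together 2624.
Add back pairs where two caps are both exceeded: 286 + 84 + 35 + 286 + 165 + 35 = 891.
Subtract triples: 20 + 4 + 0 + 4 = 28.
By inclusion–exclusion the count is 1771 − 2624 + 891 − 28 = 10.

10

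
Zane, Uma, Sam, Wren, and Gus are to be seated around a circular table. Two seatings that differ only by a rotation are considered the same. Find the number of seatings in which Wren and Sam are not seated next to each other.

12

All circular seatings of 5 people number (4)! = 24.
Seatings with Wren beside Sam: treat them as a block with 2 internal orders, giving 2 × (3)! = 12.
Subtracting, 24 − 12 = 12.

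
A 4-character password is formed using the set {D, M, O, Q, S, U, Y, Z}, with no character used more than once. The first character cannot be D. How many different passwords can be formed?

The first character has 8−1 = 7 choices (anything except D).
The remaining 3 characters are filled from the other 7 symbols without repetition: 7 × 6 × 5 = 210.
Total: 7 × 210 = 1470.

1470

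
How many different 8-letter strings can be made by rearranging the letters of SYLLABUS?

SYLLABUS has 8 letters with L appearing twice and S appearing twice.
Dividing 8! = 40320 by 2!·2! = 4 for the repeated letters gives 10080.

10080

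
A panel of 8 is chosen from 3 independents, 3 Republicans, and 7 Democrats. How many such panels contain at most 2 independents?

1035

Split by how many independents are chosen (0 through 2).
Sum: C(3,0)·C(10,8) + C(3,1)·C(10,7) + C(3,2)·C(10,6) = 45 + 360 + 630 = 1035.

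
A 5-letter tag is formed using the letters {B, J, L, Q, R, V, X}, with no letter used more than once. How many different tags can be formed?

Choose and order 5 of the 7 symbols: the first letter has 7 options, the next 6, and so on down to 3.
7 × 6 × 5 × 4 × 3 = 2520.

2520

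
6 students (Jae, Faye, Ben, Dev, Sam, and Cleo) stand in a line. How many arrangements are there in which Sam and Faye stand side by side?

Treat {Sam, Faye} as a single unit. There are 5 units to order, and the pair itself can be ordered 2 ways.
That gives 2 × 5! = 2 × 120 = 240.

240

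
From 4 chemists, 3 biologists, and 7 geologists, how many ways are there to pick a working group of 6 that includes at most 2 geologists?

Split by how many geologists are chosen (0 through 2).
Sum: C(7,0)·C(7,6) + C(7,1)·C(7,5) + C(7,2)·C(7,4) = 7 + 147 + 735 = 889.

889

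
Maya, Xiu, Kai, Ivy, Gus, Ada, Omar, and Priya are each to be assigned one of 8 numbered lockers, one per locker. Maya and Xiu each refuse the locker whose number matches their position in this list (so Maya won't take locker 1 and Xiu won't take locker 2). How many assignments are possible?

30960

Let Aᵢ (for i ∈ {1, 2}) be the placements that put person i in their forbidden locker. Any j of these fix j positions, leaving (8−j)! ways to fill the rest, and there are C(2,j) ways to pick which j.
By inclusion–exclusion, the number of valid placements is Σ_{j=0}^{2} (−1)^j C(2,j)·(8−j)!.
Computing: 40320 − 10080 + 720 = 30960.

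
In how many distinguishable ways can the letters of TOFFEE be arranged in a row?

Letter multiplicities in TOFFEE: E×2, F×2, O×1, T×1.
Dividing 6! = 720 by 2!·2! = 4 for the repeated letters gives 180.

180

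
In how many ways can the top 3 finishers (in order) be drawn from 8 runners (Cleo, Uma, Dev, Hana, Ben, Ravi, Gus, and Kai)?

336

This is an ordered selection of 3 from 8: P(8,3).
That gives 8 × 7 × 6 = 336.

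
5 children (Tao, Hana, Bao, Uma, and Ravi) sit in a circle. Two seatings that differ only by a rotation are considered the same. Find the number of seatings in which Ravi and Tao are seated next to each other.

Treat {Ravi, Tao} as one unit (2 internal orders) and seat the resulting 4 units around the table: (3)! circular arrangements.
So 2 × (3)! = 2 × 6 = 12.

12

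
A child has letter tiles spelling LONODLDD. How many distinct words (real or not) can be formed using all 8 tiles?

Letter multiplicities in LONODLDD: D×3, L×2, N×1, O×2.
So there are 8! / (3!·2!·2!) = 1680 distinguishable arrangements.

1680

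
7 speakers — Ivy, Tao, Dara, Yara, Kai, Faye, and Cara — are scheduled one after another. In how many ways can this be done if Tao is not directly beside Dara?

Of the 7! = 5040 arrangements, those with Tao and Dara adjacent number 2 × 6! = 1440 (treat the pair as a block with 2 internal orders).
So 5040 − 1440 = 3600 arrangements keep them apart.

3600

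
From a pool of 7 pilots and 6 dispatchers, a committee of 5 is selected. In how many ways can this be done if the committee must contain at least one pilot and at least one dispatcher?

With no constraint there are C(13,5) = 1287 possible selections.
Selections missing a whole group: no pilots → C(6,5) = 6; no dispatchers → C(7,5) = 21.
Both groups omitted at once is impossible, so 1287 − 27 = 1260.

1260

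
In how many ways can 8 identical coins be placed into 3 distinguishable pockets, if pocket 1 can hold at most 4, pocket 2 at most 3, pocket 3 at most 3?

By stars and bars, unrestricted non-negative solutions to x_1+…+x_3 = 8 number C(8+2,2) = 45.
Subtract solutions that violate a single cap (substitute x_i' = x_i − (cap_i+1)): x_1 ≥ 5 gives C(5,2) = 10; x_2 ≥ 4 gives C(6,2) = 15; x_3 ≥ 4 gives C(6,2) = 15. Together 40.
Add back pairs where two caps are both exceeded: 0 + 0 + 1 = 1.
By inclusion–exclusion the count is 45 − 40 + 1 = 6.

6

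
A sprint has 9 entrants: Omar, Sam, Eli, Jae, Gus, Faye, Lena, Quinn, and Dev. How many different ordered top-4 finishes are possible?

This is an ordered selection of 4 from 9: P(9,4).
That gives 9 × 8 × 7 × 6 = 3024.

3024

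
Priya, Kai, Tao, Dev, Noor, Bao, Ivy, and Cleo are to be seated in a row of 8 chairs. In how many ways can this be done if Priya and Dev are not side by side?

30240

There are 8! = 40320 arrangements in all. If Priya and Dev are adjacent, merging them into one block gives 2·(7)! = 10080 arrangements.
Complementary counting: 40320 − 10080 = 30240.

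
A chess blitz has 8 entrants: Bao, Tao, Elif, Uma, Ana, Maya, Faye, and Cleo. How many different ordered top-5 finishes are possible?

6720

This is an ordered selection of 5 from 8: P(8,5).
That gives 8 × 7 × 6 × 5 × 4 = 6720.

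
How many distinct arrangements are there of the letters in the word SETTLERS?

5040

The 8 letters of SETTLERS have repeats: E appearing twice, S appearing twice, and T appearing twice.
The number of distinct arrangements is 8!/(2!·2!·2!) = 40320/8 = 5040.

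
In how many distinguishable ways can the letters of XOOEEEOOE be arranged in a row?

XOOEEEOOE has 9 letters with E appearing 4 times and O appearing 4 times.
So there are 9! / (4!·4!) = 630 distinguishable arrangements.

630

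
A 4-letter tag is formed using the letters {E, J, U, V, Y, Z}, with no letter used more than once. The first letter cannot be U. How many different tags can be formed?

The first letter has 6−1 = 5 choices (anything except U).
The remaining 3 letters are filled from the other 5 symbols without repetition: 5 × 4 × 3 = 60.
Total: 5 × 60 = 300.

300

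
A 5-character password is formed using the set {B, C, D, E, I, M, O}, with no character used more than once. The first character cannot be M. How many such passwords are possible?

2160

The first character has 7−1 = 6 choices (anything except M).
The remaining 4 characters are filled from the other 6 symbols without repetition: 6 × 5 × 4 × 3 = 360.
Total: 6 × 360 = 2160.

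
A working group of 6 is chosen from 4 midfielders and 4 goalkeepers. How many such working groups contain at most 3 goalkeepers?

Split by how many goalkeepers are chosen (0 through 3).
Sum: C(4,0)·C(4,6) + C(4,1)·C(4,5) + C(4,2)·C(4,4) + C(4,3)·C(4,3) = 0 + 0 + 6 + 16 = 22.

22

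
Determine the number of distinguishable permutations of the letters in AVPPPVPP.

AVPPPVPP has 8 letters with P appearing 5 times and V appearing twice.
Dividing 8! = 40320 by 5!·2! = 240 for the repeated letters gives 168.

168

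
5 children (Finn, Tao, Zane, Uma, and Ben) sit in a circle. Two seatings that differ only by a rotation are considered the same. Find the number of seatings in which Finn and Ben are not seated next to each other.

All circular seatings of 5 people number (4)! = 24.
Seatings with Finn beside Ben: treat them as a block with 2 internal orders, giving 2 × (3)! = 12.
Subtracting, 24 − 12 = 12.

12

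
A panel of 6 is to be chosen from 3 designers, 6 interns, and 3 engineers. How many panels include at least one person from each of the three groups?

756

Total 6-person selections from all 12: C(12,6) = 924.
Subtract selections that omit an entire group: no designers → C(9,6) = 84; no interns → C(6,6) = 1; no engineers → C(9,6) = 84.
Add back selections omitting two groups (i.e. drawn from a single group): C(3,6) + C(6,6) + C(3,6) = 1.
By inclusion–exclusion: 924 − 169 + 1 = 756.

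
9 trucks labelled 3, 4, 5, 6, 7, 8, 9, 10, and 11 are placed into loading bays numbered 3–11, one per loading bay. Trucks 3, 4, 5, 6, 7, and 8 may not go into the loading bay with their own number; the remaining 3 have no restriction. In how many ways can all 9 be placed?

Let Aᵢ (for 3 ≤ i ≤ 8) be the placements that put truck i in its forbidden loading bay. Any j of these fix j positions, leaving (9−j)! ways to fill the rest, and there are C(6,j) ways to pick which j.
By inclusion–exclusion, the number of valid placements is Σ_{j=0}^{6} (−1)^j C(6,j)·(9−j)!.
Computing: 362880 − 241920 + 75600 − 14400 + 1800 − 144 + 6 = 183822.

183822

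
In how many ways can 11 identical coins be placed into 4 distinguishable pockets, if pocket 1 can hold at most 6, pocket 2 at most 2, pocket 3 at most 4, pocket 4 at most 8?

94

Ignoring the caps, the number of non-negative solutions to x_1+…+x_4 = 11 is C(14,3) = 364.
Subtract solutions that violate a single cap (substitute x_i' = x_i − (cap_i+1)): x_1 ≥ 7 gives C(7,3) = 35; x_2 ≥ 3 gives C(11,3) = 165; x_3 ≥ 5 gives C(9,3) = 84; x_4 ≥ 9 gives C(5,3) = 10. Together 294.
Add back pairs where two caps are both exceeded: 4 + 0 + 0 + 20 + 0 + 0 = 24.
By inclusion–exclusion the count is 364 − 294 + 24 = 94.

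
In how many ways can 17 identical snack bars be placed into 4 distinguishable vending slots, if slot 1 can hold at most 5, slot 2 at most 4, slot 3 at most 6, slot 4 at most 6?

By stars and bars, unrestricted non-negative solutions to x_1+…+x_4 = 17 number C(17+3,3) = 1140.
Subtract solutions that violate a single cap (substitute x_i' = x_i − (cap_i+1)): x_1 ≥ 6 gives C(14,3) = 364; x_2 ≥ 5 gives C(15,3) = 455; x_3 ≥ 7 gives C(13,3) = 286; x_4 ≥ 7 gives C(13,3) = 286. Together 1391.
Add back pairs where two caps are both exceeded: 84 + 35 + 35 + 56 + 56 + 20 = 286.
By inclusion–exclusion the count is 1140 − 1391 + 286 = 35.

35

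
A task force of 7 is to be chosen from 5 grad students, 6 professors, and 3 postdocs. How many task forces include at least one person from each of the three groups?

3058

With no constraint there are C(14,7) = 3432 possible selections.
Subtract selections that omit an entire group: no grad students → C(9,7) = 36; no professors → C(8,7) = 8; no postdocs → C(11,7) = 330.
Add back selections omitting two groups (i.e. drawn from a single group): C(5,7) + C(6,7) + C(3,7) = 0.
By inclusion–exclusion: 3432 − 374 + 0 = 3058.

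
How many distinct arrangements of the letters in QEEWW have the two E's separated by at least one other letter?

There are 5!/(2!·2!) = 30 arrangements of QEEWW in total.
If the two E's are adjacent, glue them into one block, leaving 4 items to arrange: (4)!/(2!) = 12 ways.
Subtracting, 30 − 12 = 18 arrangements keep the E's apart.

18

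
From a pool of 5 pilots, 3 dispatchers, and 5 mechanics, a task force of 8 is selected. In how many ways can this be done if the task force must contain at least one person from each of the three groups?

Total 8-person selections from all 13: C(13,8) = 1287.
Subtract selections that omit an entire group: no pilots → C(8,8) = 1; no dispatchers → C(10,8) = 45; no mechanics → C(8,8) = 1.
Add back selections omitting two groups (i.e. drawn from a single group): C(5,8) + C(3,8) + C(5,8) = 0.
By inclusion–exclusion: 1287 − 47 + 0 = 1240.

1240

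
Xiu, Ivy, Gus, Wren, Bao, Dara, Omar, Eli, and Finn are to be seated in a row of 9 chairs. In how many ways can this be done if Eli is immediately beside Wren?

80640

Treat {Eli, Wren} as a single unit. There are 8 units to order, and the pair itself can be ordered 2 ways.
So the count is 2·(8)! = 80640.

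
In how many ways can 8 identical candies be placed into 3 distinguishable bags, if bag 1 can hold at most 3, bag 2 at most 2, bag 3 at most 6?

9

By stars and bars, unrestricted non-negative solutions to x_1+…+x_3 = 8 number C(8+2,2) = 45.
Subtract solutions that violate a single cap (substitute x_i' = x_i − (cap_i+1)): x_1 ≥ 4 gives C(6,2) = 15; x_2 ≥ 3 gives C(7,2) = 21; x_3 ≥ 7 gives C(3,2) = 3. Together 39.
Add back pairs where two caps are both exceeded: 3 + 0 + 0 = 3.
By inclusion–exclusion the count is 45 − 39 + 3 = 9.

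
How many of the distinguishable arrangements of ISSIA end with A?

With the last slot taken by A, it remains to arrange the other 4 letters (ISSI).
Those 4 letters have I appearing twice and S appearing twice, giving (4)!/(2!·2!) = 6.

6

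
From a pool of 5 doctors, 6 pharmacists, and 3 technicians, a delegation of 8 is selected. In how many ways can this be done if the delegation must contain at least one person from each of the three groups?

2828

Unrestricted: C(14,8) = 3003 ways to pick any 8 of the 14.
Subtract selections that omit an entire group: no doctors → C(9,8) = 9; no pharmacists → C(8,8) = 1; no technicians → C(11,8) = 165.
Add back selections omitting two groups (i.e. drawn from a single group): C(5,8) + C(6,8) + C(3,8) = 0.
By inclusion–exclusion: 3003 − 175 + 0 = 2828.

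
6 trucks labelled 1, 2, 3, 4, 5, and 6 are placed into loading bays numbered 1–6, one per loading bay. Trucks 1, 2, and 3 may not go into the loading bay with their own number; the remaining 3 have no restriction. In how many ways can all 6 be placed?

Let Aᵢ (for i ∈ {1, 2, 3}) be the placements that put truck i in its forbidden loading bay. Any j of these fix j positions, leaving (6−j)! ways to fill the rest, and there are C(3,j) ways to pick which j.
By inclusion–exclusion, the number of valid placements is Σ_{j=0}^{3} (−1)^j C(3,j)·(6−j)!.
Computing: 720 − 360 + 72 − 6 = 426.

426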